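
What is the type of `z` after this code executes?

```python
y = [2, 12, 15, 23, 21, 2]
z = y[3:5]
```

Slicing a list always returns a list

list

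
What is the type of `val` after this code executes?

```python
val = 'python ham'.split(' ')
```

str.split() returns list

list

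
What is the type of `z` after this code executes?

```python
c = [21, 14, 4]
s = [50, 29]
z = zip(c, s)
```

zip() returns a zip iterator object

zip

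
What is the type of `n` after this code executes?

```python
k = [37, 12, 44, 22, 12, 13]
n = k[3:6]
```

Slicing a list always returns a list

list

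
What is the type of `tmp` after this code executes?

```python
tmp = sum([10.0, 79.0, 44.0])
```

sum() of floats returns float

float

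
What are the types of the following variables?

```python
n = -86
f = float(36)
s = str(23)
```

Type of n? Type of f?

n is int; f is float

int, float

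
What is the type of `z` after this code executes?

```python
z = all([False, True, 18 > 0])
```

all() returns bool

bool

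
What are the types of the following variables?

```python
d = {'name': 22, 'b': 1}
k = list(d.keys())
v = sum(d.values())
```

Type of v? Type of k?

sum of int values returns int; list(...) returns list

int, list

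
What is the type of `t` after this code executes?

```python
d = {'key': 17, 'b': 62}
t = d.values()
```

.values() returns a dict_values view object

dict_values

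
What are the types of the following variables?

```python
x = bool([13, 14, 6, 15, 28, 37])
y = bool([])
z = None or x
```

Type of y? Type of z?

bool() returns bool; None or <bool> returns the bool

bool, bool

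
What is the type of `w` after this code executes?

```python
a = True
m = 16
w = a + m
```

bool + int returns int (True is 1, so 1 + 16 = 17)

int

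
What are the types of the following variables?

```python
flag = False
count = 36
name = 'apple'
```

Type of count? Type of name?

count is int; name is str

int, str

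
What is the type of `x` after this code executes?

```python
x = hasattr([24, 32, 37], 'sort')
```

hasattr() returns bool

bool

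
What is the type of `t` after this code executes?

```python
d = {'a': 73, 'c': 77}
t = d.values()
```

.values() returns a dict_values view object

dict_values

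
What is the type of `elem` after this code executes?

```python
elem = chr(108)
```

chr() returns str (single character)

str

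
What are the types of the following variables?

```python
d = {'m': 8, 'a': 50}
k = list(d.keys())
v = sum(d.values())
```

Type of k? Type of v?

list(...) returns list; sum of int values returns int

list, int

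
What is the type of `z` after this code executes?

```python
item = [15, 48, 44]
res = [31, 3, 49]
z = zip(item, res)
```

zip() returns a zip iterator object

zip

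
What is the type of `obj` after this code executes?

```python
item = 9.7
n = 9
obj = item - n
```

float - int returns float (9.7 - 9 = 0.7)

float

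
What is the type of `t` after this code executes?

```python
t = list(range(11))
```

list(range(...)) returns list

list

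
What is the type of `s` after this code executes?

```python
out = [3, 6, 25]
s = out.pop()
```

list.pop() returns the popped element (int here)

int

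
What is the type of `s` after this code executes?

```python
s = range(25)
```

range() returns a range object

range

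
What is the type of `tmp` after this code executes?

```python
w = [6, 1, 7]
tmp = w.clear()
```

list.clear() returns None

NoneType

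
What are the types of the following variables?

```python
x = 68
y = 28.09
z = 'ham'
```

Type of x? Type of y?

x is int; y is float

int, float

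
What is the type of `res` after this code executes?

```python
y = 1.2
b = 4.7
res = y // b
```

float // float returns float (floor division preserves float type)

float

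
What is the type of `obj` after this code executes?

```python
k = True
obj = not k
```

'not' always returns bool

bool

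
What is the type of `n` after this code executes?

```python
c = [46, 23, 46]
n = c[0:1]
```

Slicing a list always returns a list

list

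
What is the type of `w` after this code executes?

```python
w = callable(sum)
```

callable() returns bool

bool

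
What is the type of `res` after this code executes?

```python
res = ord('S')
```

ord() returns int (Unicode code point)

int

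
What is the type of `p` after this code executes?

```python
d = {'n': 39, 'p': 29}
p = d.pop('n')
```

dict.pop() returns the value (int)

int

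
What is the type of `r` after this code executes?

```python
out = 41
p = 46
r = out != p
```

Comparison operators return bool

bool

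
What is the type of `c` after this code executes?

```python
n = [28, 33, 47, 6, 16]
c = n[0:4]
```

Slicing a list always returns a list

list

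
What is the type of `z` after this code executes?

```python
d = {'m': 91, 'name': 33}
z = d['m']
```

Accessing dict[str, int] with key 'm' returns int value 91

int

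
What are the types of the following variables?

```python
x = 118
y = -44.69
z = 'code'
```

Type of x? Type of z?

x is int; z is str

int, str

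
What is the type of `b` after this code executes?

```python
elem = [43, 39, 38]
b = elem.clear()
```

list.clear() returns None

NoneType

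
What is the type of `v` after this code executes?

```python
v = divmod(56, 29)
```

divmod() returns a tuple (quotient, remainder)

tuple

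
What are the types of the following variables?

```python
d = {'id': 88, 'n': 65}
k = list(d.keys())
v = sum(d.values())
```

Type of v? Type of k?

sum of int values returns int; list(...) returns list

int, list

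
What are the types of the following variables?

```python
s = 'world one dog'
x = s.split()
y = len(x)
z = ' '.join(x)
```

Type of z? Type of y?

str.join() returns str; len() returns int

str, int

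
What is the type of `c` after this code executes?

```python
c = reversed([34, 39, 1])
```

reversed() on a list returns a list_reverseiterator

list_reverseiterator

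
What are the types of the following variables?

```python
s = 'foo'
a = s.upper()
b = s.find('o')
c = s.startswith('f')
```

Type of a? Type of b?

str.upper() returns str; str.find() returns int

str, int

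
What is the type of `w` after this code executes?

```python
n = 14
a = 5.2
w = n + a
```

int + float returns float (14 + 5.2 = 19.2)

float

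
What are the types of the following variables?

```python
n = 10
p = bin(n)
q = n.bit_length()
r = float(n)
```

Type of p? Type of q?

bin() returns str; int.bit_length() returns int

str, int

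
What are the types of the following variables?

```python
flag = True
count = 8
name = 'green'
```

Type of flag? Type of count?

flag is bool; count is int

bool, int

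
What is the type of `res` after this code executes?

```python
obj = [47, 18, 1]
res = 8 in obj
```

'in' operator returns bool

bool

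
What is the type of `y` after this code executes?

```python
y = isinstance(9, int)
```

isinstance() returns bool

bool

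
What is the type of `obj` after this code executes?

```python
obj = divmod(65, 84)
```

divmod() returns a tuple (quotient, remainder)

tuple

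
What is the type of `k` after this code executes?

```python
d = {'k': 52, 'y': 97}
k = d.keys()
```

.keys() returns a dict_keys view object

dict_keys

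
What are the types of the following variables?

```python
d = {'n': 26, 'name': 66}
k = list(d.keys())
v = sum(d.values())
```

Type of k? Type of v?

list(...) returns list; sum of int values returns int

list, int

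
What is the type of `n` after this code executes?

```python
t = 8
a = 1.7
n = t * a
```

int * float returns float (8 * 1.7 = 13.6)

float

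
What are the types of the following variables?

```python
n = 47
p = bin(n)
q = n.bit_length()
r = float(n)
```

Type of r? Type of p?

float() returns float; bin() returns str

float, str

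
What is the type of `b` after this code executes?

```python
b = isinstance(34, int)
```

isinstance() returns bool

bool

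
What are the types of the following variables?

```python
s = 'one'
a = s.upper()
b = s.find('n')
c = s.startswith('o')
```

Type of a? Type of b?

str.upper() returns str; str.find() returns int

str, int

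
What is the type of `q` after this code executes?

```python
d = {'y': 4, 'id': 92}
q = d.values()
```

.values() returns a dict_values view object

dict_values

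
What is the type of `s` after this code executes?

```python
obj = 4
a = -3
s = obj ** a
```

int ** negative int returns float

float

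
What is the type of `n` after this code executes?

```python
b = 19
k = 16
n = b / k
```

int / int always returns float in Python 3 (19 / 16 = 1.1875)

float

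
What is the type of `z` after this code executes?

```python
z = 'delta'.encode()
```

str.encode() returns bytes

bytes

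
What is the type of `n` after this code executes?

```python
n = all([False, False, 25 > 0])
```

all() returns bool

bool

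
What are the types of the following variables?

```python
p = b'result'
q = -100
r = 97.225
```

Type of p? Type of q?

p is bytes; q is int

bytes, int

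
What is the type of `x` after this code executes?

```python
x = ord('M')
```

ord() returns int (Unicode code point)

int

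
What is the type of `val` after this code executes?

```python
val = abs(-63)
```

abs() of int returns int

int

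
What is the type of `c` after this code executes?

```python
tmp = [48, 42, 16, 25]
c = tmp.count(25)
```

list.count() returns int

int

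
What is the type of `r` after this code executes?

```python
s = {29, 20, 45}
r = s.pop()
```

Popping from a set of ints returns int

int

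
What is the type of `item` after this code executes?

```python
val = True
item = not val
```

'not' always returns bool

bool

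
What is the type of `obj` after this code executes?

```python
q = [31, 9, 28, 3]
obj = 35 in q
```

'in' operator returns bool

bool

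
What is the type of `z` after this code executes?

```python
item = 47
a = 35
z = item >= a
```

Comparison operators return bool

bool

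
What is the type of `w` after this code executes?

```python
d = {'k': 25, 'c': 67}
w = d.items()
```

dict.items() returns a dict_items view

dict_items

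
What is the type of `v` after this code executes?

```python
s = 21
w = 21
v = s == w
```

Equality comparison returns bool

bool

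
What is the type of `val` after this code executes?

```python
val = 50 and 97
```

'and' returns the last value when all truthy (97, which is int)

int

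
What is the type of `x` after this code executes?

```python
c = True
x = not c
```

'not' always returns bool

bool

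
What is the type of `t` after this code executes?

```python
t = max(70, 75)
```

max() of ints returns int

int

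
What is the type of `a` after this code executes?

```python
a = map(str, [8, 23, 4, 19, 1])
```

map() returns a map iterator object

map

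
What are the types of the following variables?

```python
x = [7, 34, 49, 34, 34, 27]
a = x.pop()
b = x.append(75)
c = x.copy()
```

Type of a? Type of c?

list.pop() returns the element (int); list.copy() returns list

int, list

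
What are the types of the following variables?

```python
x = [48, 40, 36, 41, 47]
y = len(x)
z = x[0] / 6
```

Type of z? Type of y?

int / int returns float; len() returns int

float, int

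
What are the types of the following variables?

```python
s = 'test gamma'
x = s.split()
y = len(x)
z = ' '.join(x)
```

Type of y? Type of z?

len() returns int; str.join() returns str

int, str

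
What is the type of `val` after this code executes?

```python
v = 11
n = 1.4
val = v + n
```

int + float returns float (11 + 1.4 = 12.4)

float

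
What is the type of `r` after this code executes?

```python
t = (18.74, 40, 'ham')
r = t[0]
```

Index 0 of tuple is 18.74 which is float

float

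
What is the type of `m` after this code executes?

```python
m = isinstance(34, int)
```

isinstance() returns bool

bool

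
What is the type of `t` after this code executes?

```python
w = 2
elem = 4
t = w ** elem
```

int ** positive int returns int (2 ** 4 = 16)

int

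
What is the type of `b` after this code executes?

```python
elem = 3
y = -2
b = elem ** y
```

int ** negative int returns float

float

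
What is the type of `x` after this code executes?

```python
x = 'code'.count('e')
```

str.count() returns int

int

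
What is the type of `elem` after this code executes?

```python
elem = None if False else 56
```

Ternary: condition is False, else branch (56) taken → int

int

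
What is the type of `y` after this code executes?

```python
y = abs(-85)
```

abs() of int returns int

int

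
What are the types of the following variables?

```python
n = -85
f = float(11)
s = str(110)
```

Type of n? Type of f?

n is int; f is float

int, float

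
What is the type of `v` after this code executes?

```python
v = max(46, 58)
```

max() of ints returns int

int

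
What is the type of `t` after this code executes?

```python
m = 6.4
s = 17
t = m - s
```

float - int returns float (6.4 - 17 = -10.6)

float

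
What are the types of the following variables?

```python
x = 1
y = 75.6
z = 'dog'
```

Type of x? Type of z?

x is int; z is str

int, str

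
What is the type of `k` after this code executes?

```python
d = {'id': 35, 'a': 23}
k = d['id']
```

Accessing dict[str, int] with key 'id' returns int value 35

int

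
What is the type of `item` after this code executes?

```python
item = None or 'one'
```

'or' with None returns the other value ('one', str)

str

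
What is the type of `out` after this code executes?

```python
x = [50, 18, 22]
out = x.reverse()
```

list.reverse() returns None

NoneType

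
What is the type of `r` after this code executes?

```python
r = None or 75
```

'or' with None returns the other value (75, int)

int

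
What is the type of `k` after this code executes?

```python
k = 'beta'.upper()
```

str.upper() returns str

str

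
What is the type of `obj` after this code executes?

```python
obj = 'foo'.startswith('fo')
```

str.startswith() returns bool

bool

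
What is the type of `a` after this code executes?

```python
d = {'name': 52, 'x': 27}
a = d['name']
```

Accessing dict[str, int] with key 'name' returns int value 52

int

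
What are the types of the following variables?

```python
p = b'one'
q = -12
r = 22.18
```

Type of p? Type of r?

p is bytes; r is float

bytes, float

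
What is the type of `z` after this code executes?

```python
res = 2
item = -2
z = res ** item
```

int ** negative int returns float

float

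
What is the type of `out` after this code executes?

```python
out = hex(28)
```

hex() returns str representation

str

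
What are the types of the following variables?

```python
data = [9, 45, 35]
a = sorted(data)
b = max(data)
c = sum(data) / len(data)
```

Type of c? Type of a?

int / int returns float; sorted() returns list

float, list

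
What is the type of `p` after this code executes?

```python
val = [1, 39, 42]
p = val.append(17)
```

list.append() returns None (mutates in place)

NoneType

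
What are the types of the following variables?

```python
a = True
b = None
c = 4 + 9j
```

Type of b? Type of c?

b is NoneType; c is complex

NoneType, complex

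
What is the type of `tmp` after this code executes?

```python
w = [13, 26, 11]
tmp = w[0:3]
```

Slicing a list always returns a list

list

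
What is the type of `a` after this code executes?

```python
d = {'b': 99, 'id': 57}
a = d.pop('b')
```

dict.pop() returns the value (int)

int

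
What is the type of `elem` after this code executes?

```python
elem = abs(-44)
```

abs() of int returns int

int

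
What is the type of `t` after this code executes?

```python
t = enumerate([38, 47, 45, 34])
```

enumerate() returns an enumerate iterator object

enumerate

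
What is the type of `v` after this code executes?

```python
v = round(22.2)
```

round() with no ndigits arg returns int

int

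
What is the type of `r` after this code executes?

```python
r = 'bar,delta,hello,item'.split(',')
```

str.split() returns list

list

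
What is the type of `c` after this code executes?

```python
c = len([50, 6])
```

len() always returns int

int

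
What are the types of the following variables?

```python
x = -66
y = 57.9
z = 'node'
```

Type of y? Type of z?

y is float; z is str

float, str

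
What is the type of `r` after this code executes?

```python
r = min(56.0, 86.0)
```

min() of floats returns float

float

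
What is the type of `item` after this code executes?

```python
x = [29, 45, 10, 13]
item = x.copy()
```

list.copy() returns list

list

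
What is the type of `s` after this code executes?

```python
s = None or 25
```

'or' with None returns the other value (25, int)

int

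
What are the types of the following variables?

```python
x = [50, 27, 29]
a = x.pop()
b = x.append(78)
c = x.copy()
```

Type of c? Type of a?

list.copy() returns list; list.pop() returns the element (int)

list, int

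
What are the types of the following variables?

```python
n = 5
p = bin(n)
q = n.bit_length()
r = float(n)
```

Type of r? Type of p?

float() returns float; bin() returns str

float, str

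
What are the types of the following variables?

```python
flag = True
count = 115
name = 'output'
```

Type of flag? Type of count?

flag is bool; count is int

bool, int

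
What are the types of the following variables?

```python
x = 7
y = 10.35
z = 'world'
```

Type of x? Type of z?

x is int; z is str

int, str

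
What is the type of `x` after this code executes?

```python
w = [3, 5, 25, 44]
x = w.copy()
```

list.copy() returns list

list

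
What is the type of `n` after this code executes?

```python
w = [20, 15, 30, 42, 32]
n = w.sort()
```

list.sort() returns None (sorts in place)

NoneType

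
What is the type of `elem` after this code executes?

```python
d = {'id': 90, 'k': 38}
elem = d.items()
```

dict.items() returns a dict_items view

dict_items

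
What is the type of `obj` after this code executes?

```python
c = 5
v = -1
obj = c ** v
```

int ** negative int returns float

float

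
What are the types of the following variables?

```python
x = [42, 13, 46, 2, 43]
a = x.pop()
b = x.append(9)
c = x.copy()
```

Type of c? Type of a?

list.copy() returns list; list.pop() returns the element (int)

list, int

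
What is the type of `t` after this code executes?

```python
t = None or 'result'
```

'or' with None returns the other value ('result', str)

str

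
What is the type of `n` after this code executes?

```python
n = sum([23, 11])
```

sum() of ints returns int

int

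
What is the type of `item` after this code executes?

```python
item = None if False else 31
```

Ternary: condition is False, else branch (31) taken → int

int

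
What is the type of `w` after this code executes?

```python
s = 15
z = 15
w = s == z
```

Equality comparison returns bool

bool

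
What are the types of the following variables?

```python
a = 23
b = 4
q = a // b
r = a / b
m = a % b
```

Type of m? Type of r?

int % int returns int; int / int returns float

int, float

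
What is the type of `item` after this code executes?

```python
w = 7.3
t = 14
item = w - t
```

float - int returns float (7.3 - 14 = -6.7)

float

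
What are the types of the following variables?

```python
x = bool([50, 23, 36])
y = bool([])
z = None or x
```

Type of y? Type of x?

bool() returns bool; bool() returns bool

bool, bool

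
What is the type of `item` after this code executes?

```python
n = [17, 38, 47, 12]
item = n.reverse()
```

list.reverse() returns None

NoneType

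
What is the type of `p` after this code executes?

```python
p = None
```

None has type NoneType

NoneType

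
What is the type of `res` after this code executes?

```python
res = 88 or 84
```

'or' returns the first truthy value (88, which is int)

int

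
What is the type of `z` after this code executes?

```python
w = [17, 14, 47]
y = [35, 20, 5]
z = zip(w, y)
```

zip() returns a zip iterator object

zip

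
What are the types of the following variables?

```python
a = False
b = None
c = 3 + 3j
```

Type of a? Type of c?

a is bool; c is complex

bool, complex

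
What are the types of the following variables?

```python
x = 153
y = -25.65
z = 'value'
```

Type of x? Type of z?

x is int; z is str

int, str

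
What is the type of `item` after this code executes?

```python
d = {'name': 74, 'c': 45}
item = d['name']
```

Accessing dict[str, int] with key 'name' returns int value 74

int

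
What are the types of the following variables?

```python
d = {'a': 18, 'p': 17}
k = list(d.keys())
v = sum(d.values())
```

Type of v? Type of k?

sum of int values returns int; list(...) returns list

int, list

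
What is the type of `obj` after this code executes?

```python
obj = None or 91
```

'or' with None returns the other value (91, int)

int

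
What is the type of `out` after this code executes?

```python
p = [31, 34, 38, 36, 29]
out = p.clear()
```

list.clear() returns None

NoneType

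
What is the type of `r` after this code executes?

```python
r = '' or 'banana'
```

'or' returns first truthy value ('banana', which is str)

str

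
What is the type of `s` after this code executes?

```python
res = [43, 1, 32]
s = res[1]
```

Indexing a list of ints returns int (res[1] = 1)

int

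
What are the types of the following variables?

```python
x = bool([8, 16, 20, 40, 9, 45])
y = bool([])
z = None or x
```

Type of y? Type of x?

bool() returns bool; bool() returns bool

bool, bool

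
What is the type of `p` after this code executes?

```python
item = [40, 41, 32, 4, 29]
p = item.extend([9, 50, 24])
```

list.extend() returns None

NoneType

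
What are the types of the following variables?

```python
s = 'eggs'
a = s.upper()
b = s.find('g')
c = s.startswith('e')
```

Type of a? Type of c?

str.upper() returns str; str.startswith() returns bool

str, bool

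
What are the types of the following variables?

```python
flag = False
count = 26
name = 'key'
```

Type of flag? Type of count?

flag is bool; count is int

bool, int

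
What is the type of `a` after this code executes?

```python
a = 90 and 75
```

'and' returns the last value when all truthy (75, which is int)

int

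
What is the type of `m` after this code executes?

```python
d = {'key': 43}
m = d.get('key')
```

dict.get() returns the value (int) when key is found

int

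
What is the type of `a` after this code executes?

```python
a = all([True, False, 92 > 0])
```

all() returns bool

bool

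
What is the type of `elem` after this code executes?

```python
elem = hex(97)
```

hex() returns str representation

str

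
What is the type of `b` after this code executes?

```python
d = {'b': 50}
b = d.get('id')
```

dict.get() returns None when key 'id' is not found and no default given

NoneType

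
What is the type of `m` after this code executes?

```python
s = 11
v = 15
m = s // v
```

int // int returns int (11 // 15 = 0)

int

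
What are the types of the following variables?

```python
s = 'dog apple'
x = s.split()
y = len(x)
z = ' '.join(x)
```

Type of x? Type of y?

str.split() returns list; len() returns int

list, int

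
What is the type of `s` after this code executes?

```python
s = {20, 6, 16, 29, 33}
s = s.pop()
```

Popping from a set of ints returns int

int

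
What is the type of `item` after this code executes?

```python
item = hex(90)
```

hex() returns str representation

str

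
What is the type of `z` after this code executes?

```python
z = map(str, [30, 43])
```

map() returns a map iterator object

map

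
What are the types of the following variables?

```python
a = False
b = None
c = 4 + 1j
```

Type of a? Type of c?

a is bool; c is complex

bool, complex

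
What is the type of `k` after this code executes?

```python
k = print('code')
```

print() returns None

NoneType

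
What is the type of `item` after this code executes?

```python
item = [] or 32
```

'or' returns first truthy value (32, which is int)

int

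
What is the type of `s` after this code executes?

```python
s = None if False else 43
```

Ternary: condition is False, else branch (43) taken → int

int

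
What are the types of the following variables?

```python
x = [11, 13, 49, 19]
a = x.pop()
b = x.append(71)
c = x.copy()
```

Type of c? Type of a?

list.copy() returns list; list.pop() returns the element (int)

list, int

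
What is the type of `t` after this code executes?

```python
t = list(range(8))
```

list(range(...)) returns list

list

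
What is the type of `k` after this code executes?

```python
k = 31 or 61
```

'or' returns the first truthy value (31, which is int)

int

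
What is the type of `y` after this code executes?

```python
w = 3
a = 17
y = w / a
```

int / int always returns float in Python 3 (3 / 17 = 0.176471)

float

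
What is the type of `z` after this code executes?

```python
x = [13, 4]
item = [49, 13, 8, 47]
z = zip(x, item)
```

zip() returns a zip iterator object

zip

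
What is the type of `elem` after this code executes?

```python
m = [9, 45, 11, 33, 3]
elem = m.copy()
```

list.copy() returns list

list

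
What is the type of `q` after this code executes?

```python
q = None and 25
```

'and' returns first falsy value (None)

NoneType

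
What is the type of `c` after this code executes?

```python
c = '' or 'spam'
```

'or' returns first truthy value ('spam', which is str)

str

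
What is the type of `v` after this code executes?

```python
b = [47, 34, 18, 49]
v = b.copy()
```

list.copy() returns list

list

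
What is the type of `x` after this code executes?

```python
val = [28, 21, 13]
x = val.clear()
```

list.clear() returns None

NoneType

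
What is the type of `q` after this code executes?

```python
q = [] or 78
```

'or' returns first truthy value (78, which is int)

int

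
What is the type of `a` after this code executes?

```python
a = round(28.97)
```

round() with no ndigits arg returns int

int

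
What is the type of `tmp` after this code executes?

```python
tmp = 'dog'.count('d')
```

str.count() returns int

int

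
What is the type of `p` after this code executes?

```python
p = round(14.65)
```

round() with no ndigits arg returns int

int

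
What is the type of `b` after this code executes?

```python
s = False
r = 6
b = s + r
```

bool + int returns int (False is 0, so 0 + 6 = 6)

int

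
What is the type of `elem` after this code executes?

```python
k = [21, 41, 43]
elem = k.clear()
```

list.clear() returns None

NoneType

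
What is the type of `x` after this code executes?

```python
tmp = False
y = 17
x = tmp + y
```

bool + int returns int (False is 0, so 0 + 17 = 17)

int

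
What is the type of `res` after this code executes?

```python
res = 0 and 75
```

'and' returns the first falsy value (0, which is int)

int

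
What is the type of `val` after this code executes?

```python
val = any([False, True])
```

any() returns bool

bool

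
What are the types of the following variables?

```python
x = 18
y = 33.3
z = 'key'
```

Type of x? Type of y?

x is int; y is float

int, float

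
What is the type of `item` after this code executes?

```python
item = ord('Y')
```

ord() returns int (Unicode code point)

int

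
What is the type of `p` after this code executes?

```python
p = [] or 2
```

'or' returns first truthy value (2, which is int)

int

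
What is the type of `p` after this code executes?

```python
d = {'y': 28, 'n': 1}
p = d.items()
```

dict.items() returns a dict_items view

dict_items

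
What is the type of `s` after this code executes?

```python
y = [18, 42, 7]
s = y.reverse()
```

list.reverse() returns None

NoneType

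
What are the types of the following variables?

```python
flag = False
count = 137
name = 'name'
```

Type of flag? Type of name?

flag is bool; name is str

bool, str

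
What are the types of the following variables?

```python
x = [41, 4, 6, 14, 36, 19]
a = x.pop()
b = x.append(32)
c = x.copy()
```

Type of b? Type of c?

list.append() returns None; list.copy() returns list

NoneType, list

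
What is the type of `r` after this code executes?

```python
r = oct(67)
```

oct() returns str representation

str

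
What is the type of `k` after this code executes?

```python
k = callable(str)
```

callable() returns bool

bool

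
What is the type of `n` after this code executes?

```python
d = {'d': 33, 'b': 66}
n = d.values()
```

.values() returns a dict_values view object

dict_values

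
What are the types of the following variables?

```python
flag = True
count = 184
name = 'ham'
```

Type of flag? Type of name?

flag is bool; name is str

bool, str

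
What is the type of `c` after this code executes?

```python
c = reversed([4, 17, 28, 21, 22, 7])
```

reversed() on a list returns a list_reverseiterator

list_reverseiterator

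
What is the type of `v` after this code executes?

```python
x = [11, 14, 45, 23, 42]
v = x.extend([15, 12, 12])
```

list.extend() returns None

NoneType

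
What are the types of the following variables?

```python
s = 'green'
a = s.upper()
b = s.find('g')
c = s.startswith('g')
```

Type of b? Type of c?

str.find() returns int; str.startswith() returns bool

int, bool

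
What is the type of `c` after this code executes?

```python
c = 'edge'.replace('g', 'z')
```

str.replace() returns str

str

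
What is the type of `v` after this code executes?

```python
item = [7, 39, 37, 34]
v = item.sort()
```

list.sort() returns None (sorts in place)

NoneType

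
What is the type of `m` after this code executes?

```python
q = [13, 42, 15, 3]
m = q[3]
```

Indexing a list of ints returns int (q[3] = 3)

int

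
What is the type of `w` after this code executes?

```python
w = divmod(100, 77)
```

divmod() returns a tuple (quotient, remainder)

tuple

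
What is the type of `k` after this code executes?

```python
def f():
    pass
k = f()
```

A function with no return statement returns None

NoneType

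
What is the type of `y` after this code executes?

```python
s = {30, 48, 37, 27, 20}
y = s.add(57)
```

set.add() returns None (mutates in place)

NoneType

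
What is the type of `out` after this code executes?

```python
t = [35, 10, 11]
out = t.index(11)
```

list.index() returns int

int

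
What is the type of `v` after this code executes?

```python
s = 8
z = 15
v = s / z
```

int / int always returns float in Python 3 (8 / 15 = 0.533333)

float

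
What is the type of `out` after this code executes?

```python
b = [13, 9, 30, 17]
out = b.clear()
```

list.clear() returns None

NoneType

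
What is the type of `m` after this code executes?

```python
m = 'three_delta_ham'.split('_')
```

str.split() returns list

list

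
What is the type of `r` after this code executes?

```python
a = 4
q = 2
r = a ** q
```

int ** positive int returns int (4 ** 2 = 16)

int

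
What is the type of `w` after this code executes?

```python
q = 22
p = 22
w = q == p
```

Equality comparison returns bool

bool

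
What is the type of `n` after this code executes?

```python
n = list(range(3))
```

list(range(...)) returns list

list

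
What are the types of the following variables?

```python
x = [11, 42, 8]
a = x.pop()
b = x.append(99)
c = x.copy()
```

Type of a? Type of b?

list.pop() returns the element (int); list.append() returns None

int, NoneType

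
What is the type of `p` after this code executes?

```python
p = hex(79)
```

hex() returns str representation

str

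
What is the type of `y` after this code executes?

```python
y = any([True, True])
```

any() returns bool

bool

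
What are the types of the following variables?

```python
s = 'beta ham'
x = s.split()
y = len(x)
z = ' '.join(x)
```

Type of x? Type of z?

str.split() returns list; str.join() returns str

list, str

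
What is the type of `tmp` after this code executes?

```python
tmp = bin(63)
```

bin() returns str representation

str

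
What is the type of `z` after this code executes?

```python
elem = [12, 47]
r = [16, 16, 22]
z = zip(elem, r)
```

zip() returns a zip iterator object

zip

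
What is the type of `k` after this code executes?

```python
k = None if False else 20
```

Ternary: condition is False, else branch (20) taken → int

int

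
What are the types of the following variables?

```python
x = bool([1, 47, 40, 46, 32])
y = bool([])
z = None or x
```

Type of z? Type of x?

None or <bool> returns the bool; bool() returns bool

bool, bool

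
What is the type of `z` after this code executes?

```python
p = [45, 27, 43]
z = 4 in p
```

'in' operator returns bool

bool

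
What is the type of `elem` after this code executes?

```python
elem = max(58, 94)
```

max() of ints returns int

int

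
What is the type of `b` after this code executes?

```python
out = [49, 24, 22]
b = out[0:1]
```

Slicing a list always returns a list

list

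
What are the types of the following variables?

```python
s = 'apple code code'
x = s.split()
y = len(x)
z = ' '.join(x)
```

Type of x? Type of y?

str.split() returns list; len() returns int

list, int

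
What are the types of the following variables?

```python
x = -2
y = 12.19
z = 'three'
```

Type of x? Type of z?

x is int; z is str

int, str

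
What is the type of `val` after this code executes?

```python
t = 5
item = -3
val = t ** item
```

int ** negative int returns float

float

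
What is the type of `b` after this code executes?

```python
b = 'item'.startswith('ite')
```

str.startswith() returns bool

bool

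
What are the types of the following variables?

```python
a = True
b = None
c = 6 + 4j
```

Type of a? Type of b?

a is bool; b is NoneType

bool, NoneType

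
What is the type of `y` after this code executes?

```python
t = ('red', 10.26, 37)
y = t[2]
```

Index 2 of tuple is 37 which is int

int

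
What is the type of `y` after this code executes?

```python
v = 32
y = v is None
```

'is' comparison returns bool

bool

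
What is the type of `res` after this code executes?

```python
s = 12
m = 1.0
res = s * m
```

int * float returns float (12 * 1.0 = 12.0)

float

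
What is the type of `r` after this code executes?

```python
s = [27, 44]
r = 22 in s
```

'in' operator returns bool

bool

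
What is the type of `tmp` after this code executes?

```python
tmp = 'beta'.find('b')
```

str.find() returns int (index, or -1)

int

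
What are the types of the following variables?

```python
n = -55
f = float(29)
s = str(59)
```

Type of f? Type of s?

f is float; s is str

float, str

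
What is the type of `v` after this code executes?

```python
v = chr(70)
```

chr() returns str (single character)

str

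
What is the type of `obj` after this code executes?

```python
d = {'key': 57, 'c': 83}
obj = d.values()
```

.values() returns a dict_values view object

dict_values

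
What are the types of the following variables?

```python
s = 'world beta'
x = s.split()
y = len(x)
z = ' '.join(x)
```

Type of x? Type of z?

str.split() returns list; str.join() returns str

list, str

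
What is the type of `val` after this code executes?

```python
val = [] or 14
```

'or' returns first truthy value (14, which is int)

int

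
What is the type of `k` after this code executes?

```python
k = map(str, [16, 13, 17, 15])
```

map() returns a map iterator object

map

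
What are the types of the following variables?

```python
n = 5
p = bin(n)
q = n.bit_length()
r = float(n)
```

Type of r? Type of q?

float() returns float; int.bit_length() returns int

float, int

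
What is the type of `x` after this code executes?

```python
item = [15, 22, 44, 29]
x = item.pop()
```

list.pop() returns the popped element (int here)

int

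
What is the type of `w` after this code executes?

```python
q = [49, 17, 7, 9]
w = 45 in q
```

'in' operator returns bool

bool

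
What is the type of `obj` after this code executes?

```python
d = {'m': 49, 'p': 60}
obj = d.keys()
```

.keys() returns a dict_keys view object

dict_keys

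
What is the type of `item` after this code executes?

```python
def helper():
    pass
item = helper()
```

A function with no return statement returns None

NoneType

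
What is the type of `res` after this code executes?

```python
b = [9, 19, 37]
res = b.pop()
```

list.pop() returns the popped element (int here)

int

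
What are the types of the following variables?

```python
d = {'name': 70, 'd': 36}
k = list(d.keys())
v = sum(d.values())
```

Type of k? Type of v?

list(...) returns list; sum of int values returns int

list, int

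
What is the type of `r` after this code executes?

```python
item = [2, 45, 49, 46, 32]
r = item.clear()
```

list.clear() returns None

NoneType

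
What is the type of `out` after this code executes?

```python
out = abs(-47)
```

abs() of int returns int

int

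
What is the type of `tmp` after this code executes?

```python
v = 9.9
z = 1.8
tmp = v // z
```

float // float returns float (floor division preserves float type)

float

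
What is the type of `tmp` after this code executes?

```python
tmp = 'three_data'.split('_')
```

str.split() returns list

list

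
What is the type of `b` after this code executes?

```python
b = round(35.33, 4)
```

round() with ndigits arg returns float

float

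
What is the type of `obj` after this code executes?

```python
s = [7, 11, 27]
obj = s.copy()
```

list.copy() returns list

list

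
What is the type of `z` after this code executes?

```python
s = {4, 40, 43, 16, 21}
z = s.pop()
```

Popping from a set of ints returns int

int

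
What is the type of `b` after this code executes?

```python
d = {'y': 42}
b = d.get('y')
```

dict.get() returns the value (int) when key is found

int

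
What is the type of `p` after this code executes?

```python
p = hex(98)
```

hex() returns str representation

str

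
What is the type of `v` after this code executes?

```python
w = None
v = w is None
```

'is' comparison returns bool

bool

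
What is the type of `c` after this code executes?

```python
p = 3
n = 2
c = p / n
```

int / int always returns float in Python 3 (3 / 2 = 1.5)

float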